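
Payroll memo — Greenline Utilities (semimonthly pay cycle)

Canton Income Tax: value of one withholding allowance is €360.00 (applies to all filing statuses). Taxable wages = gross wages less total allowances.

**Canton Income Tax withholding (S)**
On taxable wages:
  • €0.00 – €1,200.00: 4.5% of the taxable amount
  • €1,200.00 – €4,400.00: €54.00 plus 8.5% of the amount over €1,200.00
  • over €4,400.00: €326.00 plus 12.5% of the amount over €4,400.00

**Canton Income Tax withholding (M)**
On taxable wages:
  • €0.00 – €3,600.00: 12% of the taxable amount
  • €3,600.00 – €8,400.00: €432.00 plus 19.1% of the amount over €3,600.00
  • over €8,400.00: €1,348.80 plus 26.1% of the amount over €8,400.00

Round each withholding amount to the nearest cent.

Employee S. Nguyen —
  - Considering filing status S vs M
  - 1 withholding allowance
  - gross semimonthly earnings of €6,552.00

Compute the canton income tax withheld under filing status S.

€550.00

Canton Income Tax (S): taxable = €6,552.00 − 1×€360.00 = €6,192.00
  €326.00 + 12.5% × (€6,192.00 − €4,400.00) = €326.00 + 12.5% × €1,792.00 = €550.00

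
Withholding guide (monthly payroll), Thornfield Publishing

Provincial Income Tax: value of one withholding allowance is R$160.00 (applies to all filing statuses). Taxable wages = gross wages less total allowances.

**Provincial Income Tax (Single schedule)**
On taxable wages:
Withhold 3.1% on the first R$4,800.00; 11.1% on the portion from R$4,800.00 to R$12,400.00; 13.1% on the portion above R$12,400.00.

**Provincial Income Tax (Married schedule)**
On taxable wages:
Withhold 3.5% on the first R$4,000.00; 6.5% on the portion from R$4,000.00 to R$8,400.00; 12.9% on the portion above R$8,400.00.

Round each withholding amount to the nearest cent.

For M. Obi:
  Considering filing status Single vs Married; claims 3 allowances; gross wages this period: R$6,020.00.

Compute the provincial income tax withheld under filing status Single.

Provincial Income Tax (Single): taxable = R$6,020.00 − 3×R$160.00 = R$5,540.00
  R$148.80 + 11.1% × (R$5,540.00 − R$4,800.00) = R$148.80 + 11.1% × R$740.00 = R$230.94

R$230.94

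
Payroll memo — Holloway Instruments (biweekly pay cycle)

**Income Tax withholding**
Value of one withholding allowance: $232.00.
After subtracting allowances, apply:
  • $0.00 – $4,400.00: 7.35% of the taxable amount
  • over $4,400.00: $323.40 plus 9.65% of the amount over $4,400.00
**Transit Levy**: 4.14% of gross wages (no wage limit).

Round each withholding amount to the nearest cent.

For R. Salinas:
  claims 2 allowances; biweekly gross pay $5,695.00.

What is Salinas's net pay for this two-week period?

$5,055.64

Income Tax: taxable = $5,695.00 − 2×$232.00 = $5,231.00
  $323.40 + 9.65% × ($5,231.00 − $4,400.00) = $323.40 + 9.65% × $831.00 = $403.59
Transit Levy: 4.14% × $5,695.00 = $235.77
Total withheld: $403.59 + $235.77 = $639.36
Net pay: $5,695.00 − $639.36 = $5,055.64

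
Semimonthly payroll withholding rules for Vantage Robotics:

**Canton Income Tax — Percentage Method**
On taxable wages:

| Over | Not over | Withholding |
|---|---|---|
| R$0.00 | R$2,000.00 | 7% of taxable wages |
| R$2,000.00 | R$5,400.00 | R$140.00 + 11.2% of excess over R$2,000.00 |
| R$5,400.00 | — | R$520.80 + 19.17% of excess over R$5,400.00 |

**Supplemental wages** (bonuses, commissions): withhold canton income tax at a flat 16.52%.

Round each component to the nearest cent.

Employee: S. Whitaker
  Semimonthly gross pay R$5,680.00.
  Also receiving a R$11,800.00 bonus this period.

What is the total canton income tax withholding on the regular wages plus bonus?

R$2,523.84

Canton Income Tax: taxable = R$5,680.00
  R$520.80 + 19.17% × (R$5,680.00 − R$5,400.00) = R$520.80 + 19.17% × R$280.00 = R$574.48
Supplemental (16.52% flat on bonus): 16.52% × R$11,800.00 = R$1,949.36
Total canton income tax: R$574.48 + R$1,949.36 = R$2,523.84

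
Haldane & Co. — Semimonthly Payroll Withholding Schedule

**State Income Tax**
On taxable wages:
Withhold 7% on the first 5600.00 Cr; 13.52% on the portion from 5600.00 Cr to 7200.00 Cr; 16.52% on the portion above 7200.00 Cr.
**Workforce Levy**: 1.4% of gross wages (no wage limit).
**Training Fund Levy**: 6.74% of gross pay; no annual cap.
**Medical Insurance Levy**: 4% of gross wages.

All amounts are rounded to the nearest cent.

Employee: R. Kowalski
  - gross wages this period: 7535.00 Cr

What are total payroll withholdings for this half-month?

State Income Tax: taxable = 7535.00 Cr
  608.32 Cr + 16.52% × (7535.00 Cr − 7200.00 Cr) = 608.32 Cr + 16.52% × 335.00 Cr = 663.66 Cr
Workforce Levy: 1.4% × 7535.00 Cr = 105.49 Cr
Training Fund Levy: 6.74% × 7535.00 Cr = 507.86 Cr
Medical Insurance Levy: 4% × 7535.00 Cr = 301.40 Cr
Total: 663.66 Cr + 105.49 Cr + 507.86 Cr + 301.40 Cr = 1578.41 Cr

1578.41 Cr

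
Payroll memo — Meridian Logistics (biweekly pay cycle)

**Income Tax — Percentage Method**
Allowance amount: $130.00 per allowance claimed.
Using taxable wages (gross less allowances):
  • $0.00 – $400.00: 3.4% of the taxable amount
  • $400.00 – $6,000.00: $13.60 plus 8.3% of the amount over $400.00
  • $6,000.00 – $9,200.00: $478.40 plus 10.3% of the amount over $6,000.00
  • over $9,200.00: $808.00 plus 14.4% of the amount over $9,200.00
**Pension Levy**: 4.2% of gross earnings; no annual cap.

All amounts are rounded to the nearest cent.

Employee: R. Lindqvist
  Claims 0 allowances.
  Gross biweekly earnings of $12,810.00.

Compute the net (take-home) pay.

Income Tax: taxable = $12,810.00
  $808.00 + 14.4% × ($12,810.00 − $9,200.00) = $808.00 + 14.4% × $3,610.00 = $1,327.84
Pension Levy: 4.2% × $12,810.00 = $538.02
Total withheld: $1,327.84 + $538.02 = $1,865.86
Net pay: $12,810.00 − $1,865.86 = $10,944.14

$10,944.14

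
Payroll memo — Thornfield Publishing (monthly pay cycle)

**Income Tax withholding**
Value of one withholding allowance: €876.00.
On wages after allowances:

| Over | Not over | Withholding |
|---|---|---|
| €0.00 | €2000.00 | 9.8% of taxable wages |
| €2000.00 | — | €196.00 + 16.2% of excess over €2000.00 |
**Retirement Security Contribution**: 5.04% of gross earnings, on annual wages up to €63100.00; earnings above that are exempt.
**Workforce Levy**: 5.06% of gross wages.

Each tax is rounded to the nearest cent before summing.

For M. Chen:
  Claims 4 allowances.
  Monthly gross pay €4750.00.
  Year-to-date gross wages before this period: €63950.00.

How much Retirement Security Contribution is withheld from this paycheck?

Retirement Security Contribution: YTD €63950.00 ≥ cap €63100.00 → €0.00

€0.00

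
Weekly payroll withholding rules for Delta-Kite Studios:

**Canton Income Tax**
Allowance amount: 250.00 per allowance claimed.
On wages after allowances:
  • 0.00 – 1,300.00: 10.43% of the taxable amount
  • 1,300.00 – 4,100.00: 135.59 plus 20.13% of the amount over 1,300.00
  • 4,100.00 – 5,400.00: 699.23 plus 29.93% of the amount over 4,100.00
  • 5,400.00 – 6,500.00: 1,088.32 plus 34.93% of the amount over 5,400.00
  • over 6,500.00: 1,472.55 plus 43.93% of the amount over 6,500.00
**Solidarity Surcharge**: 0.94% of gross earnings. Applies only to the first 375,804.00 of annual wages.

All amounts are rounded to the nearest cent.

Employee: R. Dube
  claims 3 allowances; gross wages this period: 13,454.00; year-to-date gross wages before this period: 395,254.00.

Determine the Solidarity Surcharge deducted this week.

Solidarity Surcharge: YTD 395,254.00 ≥ cap 375,804.00 → 0.00

0.00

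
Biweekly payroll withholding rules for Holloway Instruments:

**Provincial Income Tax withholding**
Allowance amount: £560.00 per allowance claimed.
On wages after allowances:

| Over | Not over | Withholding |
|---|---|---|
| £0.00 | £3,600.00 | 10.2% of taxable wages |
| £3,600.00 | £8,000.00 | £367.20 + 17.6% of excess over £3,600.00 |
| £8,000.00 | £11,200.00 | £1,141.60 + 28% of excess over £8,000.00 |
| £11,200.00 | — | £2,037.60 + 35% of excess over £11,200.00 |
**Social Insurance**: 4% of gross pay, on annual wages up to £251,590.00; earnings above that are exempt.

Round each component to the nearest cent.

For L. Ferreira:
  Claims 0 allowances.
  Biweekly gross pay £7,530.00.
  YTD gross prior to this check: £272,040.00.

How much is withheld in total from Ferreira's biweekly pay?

Provincial Income Tax: taxable = £7,530.00
  £367.20 + 17.6% × (£7,530.00 − £3,600.00) = £367.20 + 17.6% × £3,930.00 = £1,058.88
Social Insurance: YTD £272,040.00 ≥ cap £251,590.00 → £0.00
Total: £1,058.88 + £0.00 = £1,058.88

£1,058.88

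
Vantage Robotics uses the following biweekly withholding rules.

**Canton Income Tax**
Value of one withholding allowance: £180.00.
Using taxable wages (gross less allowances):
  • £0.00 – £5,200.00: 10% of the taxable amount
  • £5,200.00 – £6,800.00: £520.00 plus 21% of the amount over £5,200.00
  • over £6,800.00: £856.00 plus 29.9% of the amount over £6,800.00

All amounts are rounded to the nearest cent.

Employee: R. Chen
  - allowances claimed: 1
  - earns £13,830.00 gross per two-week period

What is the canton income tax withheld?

£2,904.15

Canton Income Tax: taxable = £13,830.00 − 1×£180.00 = £13,650.00
  £856.00 + 29.9% × (£13,650.00 − £6,800.00) = £856.00 + 29.9% × £6,850.00 = £2,904.15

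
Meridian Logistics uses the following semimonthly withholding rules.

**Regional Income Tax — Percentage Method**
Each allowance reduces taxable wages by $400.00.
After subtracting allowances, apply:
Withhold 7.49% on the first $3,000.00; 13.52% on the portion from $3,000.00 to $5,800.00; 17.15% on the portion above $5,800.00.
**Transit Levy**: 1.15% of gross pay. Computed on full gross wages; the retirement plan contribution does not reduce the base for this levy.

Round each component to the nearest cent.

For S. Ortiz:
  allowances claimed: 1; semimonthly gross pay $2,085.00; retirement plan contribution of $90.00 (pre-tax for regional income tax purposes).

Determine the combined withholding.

Regional Income Tax: taxable = $2,085.00 − $90.00 − 1×$400.00 = $1,595.00
  7.49% × $1,595.00 = $119.47
Transit Levy: 1.15% × $2,085.00 = $23.98
Total: $119.47 + $23.98 = $143.45

$143.45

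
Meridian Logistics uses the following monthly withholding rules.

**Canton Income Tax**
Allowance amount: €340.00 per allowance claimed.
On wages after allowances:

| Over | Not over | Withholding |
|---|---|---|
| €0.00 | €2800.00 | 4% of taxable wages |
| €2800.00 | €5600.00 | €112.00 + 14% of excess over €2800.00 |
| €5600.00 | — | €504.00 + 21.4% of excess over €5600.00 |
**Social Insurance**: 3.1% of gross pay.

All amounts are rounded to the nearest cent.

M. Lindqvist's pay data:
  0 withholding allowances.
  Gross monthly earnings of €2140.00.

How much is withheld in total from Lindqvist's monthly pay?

Canton Income Tax: taxable = €2140.00
  4% × €2140.00 = €85.60
Social Insurance: 3.1% × €2140.00 = €66.34
Total: €85.60 + €66.34 = €151.94

€151.94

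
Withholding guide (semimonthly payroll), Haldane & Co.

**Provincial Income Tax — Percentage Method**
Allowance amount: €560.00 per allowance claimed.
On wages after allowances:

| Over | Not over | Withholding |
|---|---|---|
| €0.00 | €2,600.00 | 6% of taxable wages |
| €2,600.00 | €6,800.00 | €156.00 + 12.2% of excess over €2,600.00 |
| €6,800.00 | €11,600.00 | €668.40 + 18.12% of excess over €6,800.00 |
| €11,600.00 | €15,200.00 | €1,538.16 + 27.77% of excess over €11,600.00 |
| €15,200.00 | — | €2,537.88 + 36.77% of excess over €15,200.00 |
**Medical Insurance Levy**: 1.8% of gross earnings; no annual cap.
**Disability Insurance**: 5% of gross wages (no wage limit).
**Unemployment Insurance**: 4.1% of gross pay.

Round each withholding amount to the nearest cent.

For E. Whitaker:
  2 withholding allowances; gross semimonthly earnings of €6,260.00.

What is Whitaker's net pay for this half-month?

Provincial Income Tax: taxable = €6,260.00 − 2×€560.00 = €5,140.00
  €156.00 + 12.2% × (€5,140.00 − €2,600.00) = €156.00 + 12.2% × €2,540.00 = €465.88
Medical Insurance Levy: 1.8% × €6,260.00 = €112.68
Disability Insurance: 5% × €6,260.00 = €313.00
Unemployment Insurance: 4.1% × €6,260.00 = €256.66
Total withheld: €465.88 + €112.68 + €313.00 + €256.66 = €1,148.22
Net pay: €6,260.00 − €1,148.22 = €5,111.78

€5,111.78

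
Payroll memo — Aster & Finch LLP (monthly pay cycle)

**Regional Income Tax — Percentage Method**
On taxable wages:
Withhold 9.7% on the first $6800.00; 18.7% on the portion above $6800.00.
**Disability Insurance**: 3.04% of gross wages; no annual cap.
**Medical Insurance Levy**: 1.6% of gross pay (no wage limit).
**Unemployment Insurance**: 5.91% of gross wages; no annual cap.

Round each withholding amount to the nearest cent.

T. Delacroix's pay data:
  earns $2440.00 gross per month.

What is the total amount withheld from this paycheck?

$494.10

Regional Income Tax: taxable = $2440.00
  9.7% × $2440.00 = $236.68
Disability Insurance: 3.04% × $2440.00 = $74.18
Medical Insurance Levy: 1.6% × $2440.00 = $39.04
Unemployment Insurance: 5.91% × $2440.00 = $144.20
Total: $236.68 + $74.18 + $39.04 + $144.20 = $494.10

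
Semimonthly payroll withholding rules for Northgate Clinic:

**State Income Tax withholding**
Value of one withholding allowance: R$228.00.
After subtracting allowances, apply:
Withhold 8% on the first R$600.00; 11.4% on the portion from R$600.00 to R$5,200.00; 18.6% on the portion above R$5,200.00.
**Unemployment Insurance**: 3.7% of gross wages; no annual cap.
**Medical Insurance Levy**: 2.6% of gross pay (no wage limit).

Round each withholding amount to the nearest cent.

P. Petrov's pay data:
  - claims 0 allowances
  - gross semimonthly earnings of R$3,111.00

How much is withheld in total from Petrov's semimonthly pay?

R$530.25

State Income Tax: taxable = R$3,111.00
  R$48.00 + 11.4% × (R$3,111.00 − R$600.00) = R$48.00 + 11.4% × R$2,511.00 = R$334.25
Unemployment Insurance: 3.7% × R$3,111.00 = R$115.11
Medical Insurance Levy: 2.6% × R$3,111.00 = R$80.89
Total: R$334.25 + R$115.11 + R$80.89 = R$530.25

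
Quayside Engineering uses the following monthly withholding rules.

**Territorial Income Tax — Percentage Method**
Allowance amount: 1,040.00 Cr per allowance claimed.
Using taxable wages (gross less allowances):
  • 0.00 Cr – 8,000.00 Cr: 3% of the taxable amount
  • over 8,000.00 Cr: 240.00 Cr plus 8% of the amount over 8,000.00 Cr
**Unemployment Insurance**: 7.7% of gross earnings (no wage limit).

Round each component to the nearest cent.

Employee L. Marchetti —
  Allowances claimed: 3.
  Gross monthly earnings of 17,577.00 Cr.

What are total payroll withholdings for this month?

Territorial Income Tax: taxable = 17,577.00 Cr − 3×1,040.00 Cr = 14,457.00 Cr
  240.00 Cr + 8% × (14,457.00 Cr − 8,000.00 Cr) = 240.00 Cr + 8% × 6,457.00 Cr = 756.56 Cr
Unemployment Insurance: 7.7% × 17,577.00 Cr = 1,353.43 Cr
Total: 756.56 Cr + 1,353.43 Cr = 2,109.99 Cr

2,109.99 Cr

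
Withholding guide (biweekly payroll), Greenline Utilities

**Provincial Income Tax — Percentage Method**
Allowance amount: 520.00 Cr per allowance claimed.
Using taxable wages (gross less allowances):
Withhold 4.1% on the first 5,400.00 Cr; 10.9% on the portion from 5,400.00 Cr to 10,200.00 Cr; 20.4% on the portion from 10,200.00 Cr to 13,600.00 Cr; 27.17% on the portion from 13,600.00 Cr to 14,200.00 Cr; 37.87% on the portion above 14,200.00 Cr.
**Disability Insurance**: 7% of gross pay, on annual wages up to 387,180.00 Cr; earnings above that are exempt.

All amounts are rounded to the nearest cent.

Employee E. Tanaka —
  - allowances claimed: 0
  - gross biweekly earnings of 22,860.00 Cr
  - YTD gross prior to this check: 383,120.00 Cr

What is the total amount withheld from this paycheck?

5,164.96 Cr

Provincial Income Tax: taxable = 22,860.00 Cr
  1,601.22 Cr + 37.87% × (22,860.00 Cr − 14,200.00 Cr) = 1,601.22 Cr + 37.87% × 8,660.00 Cr = 4,880.76 Cr
Disability Insurance: cap 387,180.00 Cr − YTD 383,120.00 Cr = 4,060.00 Cr subject; 7% × 4,060.00 Cr = 284.20 Cr
Total: 4,880.76 Cr + 284.20 Cr = 5,164.96 Cr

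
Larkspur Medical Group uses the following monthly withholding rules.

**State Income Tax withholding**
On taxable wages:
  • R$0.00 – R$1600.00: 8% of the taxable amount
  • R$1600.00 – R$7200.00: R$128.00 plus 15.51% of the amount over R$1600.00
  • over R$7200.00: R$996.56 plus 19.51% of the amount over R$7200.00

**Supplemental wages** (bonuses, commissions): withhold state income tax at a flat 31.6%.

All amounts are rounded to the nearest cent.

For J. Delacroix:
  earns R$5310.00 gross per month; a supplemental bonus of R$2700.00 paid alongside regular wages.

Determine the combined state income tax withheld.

R$1556.62

State Income Tax: taxable = R$5310.00
  R$128.00 + 15.51% × (R$5310.00 − R$1600.00) = R$128.00 + 15.51% × R$3710.00 = R$703.42
Supplemental (31.6% flat on bonus): 31.6% × R$2700.00 = R$853.20
Total state income tax: R$703.42 + R$853.20 = R$1556.62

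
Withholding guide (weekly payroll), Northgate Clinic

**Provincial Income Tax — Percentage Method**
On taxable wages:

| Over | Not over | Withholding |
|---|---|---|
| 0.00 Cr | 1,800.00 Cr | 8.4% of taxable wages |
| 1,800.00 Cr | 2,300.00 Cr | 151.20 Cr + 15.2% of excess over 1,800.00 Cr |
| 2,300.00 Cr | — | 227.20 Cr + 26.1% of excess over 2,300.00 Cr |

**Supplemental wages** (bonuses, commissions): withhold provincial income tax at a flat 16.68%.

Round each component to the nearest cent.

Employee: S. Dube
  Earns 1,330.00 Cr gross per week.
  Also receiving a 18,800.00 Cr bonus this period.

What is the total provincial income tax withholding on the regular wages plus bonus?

Provincial Income Tax: taxable = 1,330.00 Cr
  8.4% × 1,330.00 Cr = 111.72 Cr
Supplemental (16.68% flat on bonus): 16.68% × 18,800.00 Cr = 3,135.84 Cr
Total provincial income tax: 111.72 Cr + 3,135.84 Cr = 3,247.56 Cr

3,247.56 Cr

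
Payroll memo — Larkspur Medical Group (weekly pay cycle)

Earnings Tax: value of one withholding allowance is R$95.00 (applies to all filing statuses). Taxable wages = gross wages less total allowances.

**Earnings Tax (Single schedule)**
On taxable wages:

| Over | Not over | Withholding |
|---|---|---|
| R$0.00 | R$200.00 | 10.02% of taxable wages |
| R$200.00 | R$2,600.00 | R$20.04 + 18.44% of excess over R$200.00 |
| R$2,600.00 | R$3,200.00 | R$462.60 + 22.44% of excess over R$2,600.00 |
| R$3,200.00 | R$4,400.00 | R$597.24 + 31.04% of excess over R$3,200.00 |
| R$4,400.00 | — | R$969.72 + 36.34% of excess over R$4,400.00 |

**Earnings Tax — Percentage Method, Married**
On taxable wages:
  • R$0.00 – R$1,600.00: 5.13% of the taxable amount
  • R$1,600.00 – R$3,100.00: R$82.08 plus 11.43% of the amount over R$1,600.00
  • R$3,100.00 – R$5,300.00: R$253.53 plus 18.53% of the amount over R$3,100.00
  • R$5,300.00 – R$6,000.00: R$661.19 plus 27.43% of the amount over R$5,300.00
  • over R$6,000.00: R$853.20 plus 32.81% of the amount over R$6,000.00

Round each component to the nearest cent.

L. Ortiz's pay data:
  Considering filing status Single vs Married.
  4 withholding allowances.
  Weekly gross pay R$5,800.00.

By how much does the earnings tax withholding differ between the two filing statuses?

Earnings Tax (Single): taxable = R$5,800.00 − 4×R$95.00 = R$5,420.00
  R$969.72 + 36.34% × (R$5,420.00 − R$4,400.00) = R$969.72 + 36.34% × R$1,020.00 = R$1,340.39
Earnings Tax (Married): taxable = R$5,800.00 − 4×R$95.00 = R$5,420.00
  R$661.19 + 27.43% × (R$5,420.00 − R$5,300.00) = R$661.19 + 27.43% × R$120.00 = R$694.11
Difference: |R$1,340.39 − R$694.11| = R$646.28 (higher under Single)

R$646.28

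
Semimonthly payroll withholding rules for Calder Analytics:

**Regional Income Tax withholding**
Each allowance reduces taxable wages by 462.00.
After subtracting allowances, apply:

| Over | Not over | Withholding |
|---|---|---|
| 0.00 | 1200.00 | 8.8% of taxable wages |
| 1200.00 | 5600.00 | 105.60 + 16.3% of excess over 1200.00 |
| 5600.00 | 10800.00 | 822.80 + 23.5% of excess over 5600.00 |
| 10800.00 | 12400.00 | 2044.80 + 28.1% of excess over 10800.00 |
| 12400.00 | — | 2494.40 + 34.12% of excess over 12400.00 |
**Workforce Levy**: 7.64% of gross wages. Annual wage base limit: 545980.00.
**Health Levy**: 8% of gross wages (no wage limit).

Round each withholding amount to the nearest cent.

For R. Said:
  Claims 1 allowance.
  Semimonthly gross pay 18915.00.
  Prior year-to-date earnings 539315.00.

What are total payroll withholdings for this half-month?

6582.09

Regional Income Tax: taxable = 18915.00 − 1×462.00 = 18453.00
  2494.40 + 34.12% × (18453.00 − 12400.00) = 2494.40 + 34.12% × 6053.00 = 4559.68
Workforce Levy: cap 545980.00 − YTD 539315.00 = 6665.00 subject; 7.64% × 6665.00 = 509.21
Health Levy: 8% × 18915.00 = 1513.20
Total: 4559.68 + 509.21 + 1513.20 = 6582.09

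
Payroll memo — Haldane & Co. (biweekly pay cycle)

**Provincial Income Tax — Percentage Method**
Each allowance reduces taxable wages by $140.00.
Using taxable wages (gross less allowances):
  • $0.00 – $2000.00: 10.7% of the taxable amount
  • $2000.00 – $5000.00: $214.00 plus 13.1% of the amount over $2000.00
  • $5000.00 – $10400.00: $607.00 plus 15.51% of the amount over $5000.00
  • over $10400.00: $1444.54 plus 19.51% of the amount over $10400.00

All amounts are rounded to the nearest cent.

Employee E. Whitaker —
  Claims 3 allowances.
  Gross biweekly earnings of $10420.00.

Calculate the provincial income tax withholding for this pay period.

$1382.50

Provincial Income Tax: taxable = $10420.00 − 3×$140.00 = $10000.00
  $607.00 + 15.51% × ($10000.00 − $5000.00) = $607.00 + 15.51% × $5000.00 = $1382.50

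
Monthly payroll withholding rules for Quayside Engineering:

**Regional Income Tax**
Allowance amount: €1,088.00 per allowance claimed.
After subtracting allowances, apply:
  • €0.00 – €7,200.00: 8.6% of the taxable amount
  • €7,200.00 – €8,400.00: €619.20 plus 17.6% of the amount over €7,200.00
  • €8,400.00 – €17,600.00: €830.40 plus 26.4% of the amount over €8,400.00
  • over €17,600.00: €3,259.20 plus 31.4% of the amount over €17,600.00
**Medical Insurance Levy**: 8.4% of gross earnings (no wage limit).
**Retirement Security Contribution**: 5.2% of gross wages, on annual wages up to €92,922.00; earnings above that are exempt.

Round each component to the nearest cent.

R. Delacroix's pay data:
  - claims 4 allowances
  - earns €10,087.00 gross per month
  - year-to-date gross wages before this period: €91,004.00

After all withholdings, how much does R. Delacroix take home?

€8,646.74

Regional Income Tax: taxable = €10,087.00 − 4×€1,088.00 = €5,735.00
  8.6% × €5,735.00 = €493.21
Medical Insurance Levy: 8.4% × €10,087.00 = €847.31
Retirement Security Contribution: cap €92,922.00 − YTD €91,004.00 = €1,918.00 subject; 5.2% × €1,918.00 = €99.74
Total withheld: €493.21 + €847.31 + €99.74 = €1,440.26
Net pay: €10,087.00 − €1,440.26 = €8,646.74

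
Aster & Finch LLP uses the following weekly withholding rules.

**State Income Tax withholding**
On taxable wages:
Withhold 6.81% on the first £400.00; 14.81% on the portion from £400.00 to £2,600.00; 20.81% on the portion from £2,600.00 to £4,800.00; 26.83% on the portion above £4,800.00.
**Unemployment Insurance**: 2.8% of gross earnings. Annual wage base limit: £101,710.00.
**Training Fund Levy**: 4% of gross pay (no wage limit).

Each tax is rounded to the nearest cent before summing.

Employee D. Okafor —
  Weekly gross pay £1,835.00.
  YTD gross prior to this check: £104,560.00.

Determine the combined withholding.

£313.16

State Income Tax: taxable = £1,835.00
  £27.24 + 14.81% × (£1,835.00 − £400.00) = £27.24 + 14.81% × £1,435.00 = £239.76
Unemployment Insurance: YTD £104,560.00 ≥ cap £101,710.00 → £0.00
Training Fund Levy: 4% × £1,835.00 = £73.40
Total: £239.76 + £0.00 + £73.40 = £313.16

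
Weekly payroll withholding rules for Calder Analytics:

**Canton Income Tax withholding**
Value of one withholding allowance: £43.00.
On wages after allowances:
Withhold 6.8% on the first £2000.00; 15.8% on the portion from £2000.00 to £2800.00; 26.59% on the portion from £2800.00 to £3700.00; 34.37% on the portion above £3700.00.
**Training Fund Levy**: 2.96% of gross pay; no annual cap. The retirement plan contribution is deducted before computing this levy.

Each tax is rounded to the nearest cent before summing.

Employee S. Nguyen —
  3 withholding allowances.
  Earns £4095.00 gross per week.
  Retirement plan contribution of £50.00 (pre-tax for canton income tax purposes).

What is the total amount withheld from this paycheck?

Canton Income Tax: taxable = £4095.00 − £50.00 − 3×£43.00 = £3916.00
  £501.71 + 34.37% × (£3916.00 − £3700.00) = £501.71 + 34.37% × £216.00 = £575.95
Training Fund Levy: 2.96% × £4045.00 = £119.73
Total: £575.95 + £119.73 = £695.68

£695.68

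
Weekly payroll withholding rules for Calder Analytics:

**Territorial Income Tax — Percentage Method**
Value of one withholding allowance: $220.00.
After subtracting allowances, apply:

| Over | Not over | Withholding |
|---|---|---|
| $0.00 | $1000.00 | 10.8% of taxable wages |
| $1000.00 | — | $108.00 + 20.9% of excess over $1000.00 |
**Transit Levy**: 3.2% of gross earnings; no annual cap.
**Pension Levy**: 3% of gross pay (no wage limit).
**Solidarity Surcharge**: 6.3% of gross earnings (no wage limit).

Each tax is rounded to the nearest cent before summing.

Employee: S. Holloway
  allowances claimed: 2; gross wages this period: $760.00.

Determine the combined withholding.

Territorial Income Tax: taxable = $760.00 − 2×$220.00 = $320.00
  10.8% × $320.00 = $34.56
Transit Levy: 3.2% × $760.00 = $24.32
Pension Levy: 3% × $760.00 = $22.80
Solidarity Surcharge: 6.3% × $760.00 = $47.88
Total: $34.56 + $24.32 + $22.80 + $47.88 = $129.56

$129.56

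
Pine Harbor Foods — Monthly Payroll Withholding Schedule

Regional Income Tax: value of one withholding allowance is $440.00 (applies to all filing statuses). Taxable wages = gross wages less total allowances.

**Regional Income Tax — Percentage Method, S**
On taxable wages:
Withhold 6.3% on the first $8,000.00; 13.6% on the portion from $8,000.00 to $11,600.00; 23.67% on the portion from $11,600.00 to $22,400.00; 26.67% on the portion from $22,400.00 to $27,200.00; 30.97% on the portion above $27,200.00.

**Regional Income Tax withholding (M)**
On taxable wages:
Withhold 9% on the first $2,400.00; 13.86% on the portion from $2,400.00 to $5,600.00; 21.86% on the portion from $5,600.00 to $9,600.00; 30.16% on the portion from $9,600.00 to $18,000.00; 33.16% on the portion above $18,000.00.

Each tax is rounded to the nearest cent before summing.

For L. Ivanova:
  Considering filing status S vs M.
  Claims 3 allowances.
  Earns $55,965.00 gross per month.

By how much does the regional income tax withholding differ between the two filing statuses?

Regional Income Tax (S): taxable = $55,965.00 − 3×$440.00 = $54,645.00
  $4,830.12 + 30.97% × ($54,645.00 − $27,200.00) = $4,830.12 + 30.97% × $27,445.00 = $13,329.84
Regional Income Tax (M): taxable = $55,965.00 − 3×$440.00 = $54,645.00
  $4,067.36 + 33.16% × ($54,645.00 − $18,000.00) = $4,067.36 + 33.16% × $36,645.00 = $16,218.84
Difference: |$13,329.84 − $16,218.84| = $2,889.00 (higher under M)

$2,889.00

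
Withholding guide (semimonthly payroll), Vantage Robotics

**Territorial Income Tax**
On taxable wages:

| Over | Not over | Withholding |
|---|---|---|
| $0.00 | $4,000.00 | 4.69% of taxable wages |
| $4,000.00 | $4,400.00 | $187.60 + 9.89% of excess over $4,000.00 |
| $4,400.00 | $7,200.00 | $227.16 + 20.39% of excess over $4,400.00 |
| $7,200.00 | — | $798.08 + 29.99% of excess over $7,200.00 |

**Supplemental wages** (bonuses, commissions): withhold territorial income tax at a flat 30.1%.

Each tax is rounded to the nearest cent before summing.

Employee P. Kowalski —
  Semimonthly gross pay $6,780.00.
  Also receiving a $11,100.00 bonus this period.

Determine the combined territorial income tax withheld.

$4,053.54

Territorial Income Tax: taxable = $6,780.00
  $227.16 + 20.39% × ($6,780.00 − $4,400.00) = $227.16 + 20.39% × $2,380.00 = $712.44
Supplemental (30.1% flat on bonus): 30.1% × $11,100.00 = $3,341.10
Total territorial income tax: $712.44 + $3,341.10 = $4,053.54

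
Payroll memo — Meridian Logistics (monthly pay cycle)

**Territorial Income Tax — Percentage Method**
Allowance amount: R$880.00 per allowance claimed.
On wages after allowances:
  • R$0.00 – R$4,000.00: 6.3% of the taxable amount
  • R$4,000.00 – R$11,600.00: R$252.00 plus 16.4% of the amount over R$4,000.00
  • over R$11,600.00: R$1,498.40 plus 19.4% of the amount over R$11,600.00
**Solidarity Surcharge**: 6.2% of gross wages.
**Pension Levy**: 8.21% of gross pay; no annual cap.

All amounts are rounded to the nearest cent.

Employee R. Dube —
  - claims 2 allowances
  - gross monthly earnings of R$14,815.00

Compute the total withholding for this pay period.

R$3,915.51

Territorial Income Tax: taxable = R$14,815.00 − 2×R$880.00 = R$13,055.00
  R$1,498.40 + 19.4% × (R$13,055.00 − R$11,600.00) = R$1,498.40 + 19.4% × R$1,455.00 = R$1,780.67
Solidarity Surcharge: 6.2% × R$14,815.00 = R$918.53
Pension Levy: 8.21% × R$14,815.00 = R$1,216.31
Total: R$1,780.67 + R$918.53 + R$1,216.31 = R$3,915.51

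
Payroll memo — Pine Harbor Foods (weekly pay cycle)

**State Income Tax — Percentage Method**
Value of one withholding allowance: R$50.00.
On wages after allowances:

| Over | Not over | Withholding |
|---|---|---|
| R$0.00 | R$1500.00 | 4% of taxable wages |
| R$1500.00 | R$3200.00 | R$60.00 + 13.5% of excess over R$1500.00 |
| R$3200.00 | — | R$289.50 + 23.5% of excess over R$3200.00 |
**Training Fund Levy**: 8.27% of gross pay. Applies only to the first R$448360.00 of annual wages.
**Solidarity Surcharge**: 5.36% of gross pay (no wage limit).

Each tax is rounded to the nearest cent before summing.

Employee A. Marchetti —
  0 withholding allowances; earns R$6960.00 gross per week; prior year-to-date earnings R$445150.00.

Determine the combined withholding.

State Income Tax: taxable = R$6960.00
  R$289.50 + 23.5% × (R$6960.00 − R$3200.00) = R$289.50 + 23.5% × R$3760.00 = R$1173.10
Training Fund Levy: cap R$448360.00 − YTD R$445150.00 = R$3210.00 subject; 8.27% × R$3210.00 = R$265.47
Solidarity Surcharge: 5.36% × R$6960.00 = R$373.06
Total: R$1173.10 + R$265.47 + R$373.06 = R$1811.63

R$1811.63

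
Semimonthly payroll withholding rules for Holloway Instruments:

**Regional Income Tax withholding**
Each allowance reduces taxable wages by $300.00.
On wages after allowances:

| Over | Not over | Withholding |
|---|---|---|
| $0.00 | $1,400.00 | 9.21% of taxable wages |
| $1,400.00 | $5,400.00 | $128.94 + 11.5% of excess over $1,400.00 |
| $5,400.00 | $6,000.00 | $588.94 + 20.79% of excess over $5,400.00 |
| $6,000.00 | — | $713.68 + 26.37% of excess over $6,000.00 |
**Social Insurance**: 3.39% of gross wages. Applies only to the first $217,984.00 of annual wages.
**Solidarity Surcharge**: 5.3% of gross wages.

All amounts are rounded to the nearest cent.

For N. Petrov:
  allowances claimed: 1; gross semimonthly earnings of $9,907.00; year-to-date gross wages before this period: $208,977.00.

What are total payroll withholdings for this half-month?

$2,495.26

Regional Income Tax: taxable = $9,907.00 − 1×$300.00 = $9,607.00
  $713.68 + 26.37% × ($9,607.00 − $6,000.00) = $713.68 + 26.37% × $3,607.00 = $1,664.85
Social Insurance: cap $217,984.00 − YTD $208,977.00 = $9,007.00 subject; 3.39% × $9,007.00 = $305.34
Solidarity Surcharge: 5.3% × $9,907.00 = $525.07
Total: $1,664.85 + $305.34 + $525.07 = $2,495.26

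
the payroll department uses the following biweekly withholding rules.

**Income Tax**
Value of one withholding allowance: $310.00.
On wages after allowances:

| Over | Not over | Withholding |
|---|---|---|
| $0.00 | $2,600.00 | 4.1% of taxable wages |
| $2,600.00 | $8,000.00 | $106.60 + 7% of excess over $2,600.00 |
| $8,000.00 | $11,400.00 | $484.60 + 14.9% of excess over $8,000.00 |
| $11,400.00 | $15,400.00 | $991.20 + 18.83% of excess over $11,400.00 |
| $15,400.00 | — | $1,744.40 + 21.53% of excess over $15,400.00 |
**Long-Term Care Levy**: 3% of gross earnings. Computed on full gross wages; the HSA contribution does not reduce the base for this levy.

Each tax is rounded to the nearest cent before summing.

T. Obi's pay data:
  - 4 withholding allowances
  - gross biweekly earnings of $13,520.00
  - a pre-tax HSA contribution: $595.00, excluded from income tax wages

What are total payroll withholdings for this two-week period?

$1,450.47

Income Tax: taxable = $13,520.00 − $595.00 − 4×$310.00 = $11,685.00
  $991.20 + 18.83% × ($11,685.00 − $11,400.00) = $991.20 + 18.83% × $285.00 = $1,044.87
Long-Term Care Levy: 3% × $13,520.00 = $405.60
Total: $1,044.87 + $405.60 = $1,450.47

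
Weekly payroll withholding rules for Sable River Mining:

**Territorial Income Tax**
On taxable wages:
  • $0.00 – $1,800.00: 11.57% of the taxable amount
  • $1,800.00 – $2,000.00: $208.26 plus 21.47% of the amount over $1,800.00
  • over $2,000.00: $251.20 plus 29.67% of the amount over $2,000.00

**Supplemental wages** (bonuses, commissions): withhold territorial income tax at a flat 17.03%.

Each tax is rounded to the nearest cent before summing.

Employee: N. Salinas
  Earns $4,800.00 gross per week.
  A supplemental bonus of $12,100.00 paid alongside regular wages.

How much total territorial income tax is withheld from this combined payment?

$3,142.59

Territorial Income Tax: taxable = $4,800.00
  $251.20 + 29.67% × ($4,800.00 − $2,000.00) = $251.20 + 29.67% × $2,800.00 = $1,081.96
Supplemental (17.03% flat on bonus): 17.03% × $12,100.00 = $2,060.63
Total territorial income tax: $1,081.96 + $2,060.63 = $3,142.59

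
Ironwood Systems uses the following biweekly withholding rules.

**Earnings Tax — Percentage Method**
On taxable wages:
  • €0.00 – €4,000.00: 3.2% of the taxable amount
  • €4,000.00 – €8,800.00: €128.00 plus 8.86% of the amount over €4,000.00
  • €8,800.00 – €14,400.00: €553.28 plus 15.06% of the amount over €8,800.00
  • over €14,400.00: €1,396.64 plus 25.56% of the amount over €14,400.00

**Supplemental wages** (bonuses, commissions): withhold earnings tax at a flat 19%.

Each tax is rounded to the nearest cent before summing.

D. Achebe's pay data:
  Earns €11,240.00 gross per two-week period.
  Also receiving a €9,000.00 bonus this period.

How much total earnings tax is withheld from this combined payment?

Earnings Tax: taxable = €11,240.00
  €553.28 + 15.06% × (€11,240.00 − €8,800.00) = €553.28 + 15.06% × €2,440.00 = €920.74
Supplemental (19% flat on bonus): 19% × €9,000.00 = €1,710.00
Total earnings tax: €920.74 + €1,710.00 = €2,630.74

€2,630.74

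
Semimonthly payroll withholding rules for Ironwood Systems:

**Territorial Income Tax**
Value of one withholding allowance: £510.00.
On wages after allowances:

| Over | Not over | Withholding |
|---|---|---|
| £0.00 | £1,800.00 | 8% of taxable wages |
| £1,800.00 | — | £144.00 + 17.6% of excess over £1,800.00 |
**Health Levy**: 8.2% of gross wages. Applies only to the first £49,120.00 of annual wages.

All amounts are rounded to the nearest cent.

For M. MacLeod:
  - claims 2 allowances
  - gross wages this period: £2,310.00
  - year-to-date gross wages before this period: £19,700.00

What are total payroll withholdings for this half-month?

Territorial Income Tax: taxable = £2,310.00 − 2×£510.00 = £1,290.00
  8% × £1,290.00 = £103.20
Health Levy: 8.2% × £2,310.00 = £189.42
Total: £103.20 + £189.42 = £292.62

£292.62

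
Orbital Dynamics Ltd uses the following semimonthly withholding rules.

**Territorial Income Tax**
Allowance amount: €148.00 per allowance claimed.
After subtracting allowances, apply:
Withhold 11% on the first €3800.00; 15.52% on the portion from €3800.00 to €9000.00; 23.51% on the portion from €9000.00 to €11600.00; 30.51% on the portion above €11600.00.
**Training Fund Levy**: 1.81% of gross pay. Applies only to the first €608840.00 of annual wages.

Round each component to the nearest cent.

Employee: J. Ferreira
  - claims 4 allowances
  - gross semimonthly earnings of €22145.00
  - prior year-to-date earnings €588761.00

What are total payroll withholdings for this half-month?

Territorial Income Tax: taxable = €22145.00 − 4×€148.00 = €21553.00
  €1836.30 + 30.51% × (€21553.00 − €11600.00) = €1836.30 + 30.51% × €9953.00 = €4872.96
Training Fund Levy: cap €608840.00 − YTD €588761.00 = €20079.00 subject; 1.81% × €20079.00 = €363.43
Total: €4872.96 + €363.43 = €5236.39

€5236.39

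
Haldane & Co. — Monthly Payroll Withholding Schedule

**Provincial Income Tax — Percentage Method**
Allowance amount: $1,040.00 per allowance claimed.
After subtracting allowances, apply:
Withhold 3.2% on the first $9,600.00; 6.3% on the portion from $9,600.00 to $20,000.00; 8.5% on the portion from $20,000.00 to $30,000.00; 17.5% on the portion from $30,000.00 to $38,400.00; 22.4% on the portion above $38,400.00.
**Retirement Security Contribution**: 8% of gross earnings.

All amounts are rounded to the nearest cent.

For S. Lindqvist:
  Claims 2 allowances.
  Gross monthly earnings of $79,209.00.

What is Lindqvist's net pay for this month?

$60,914.58

Provincial Income Tax: taxable = $79,209.00 − 2×$1,040.00 = $77,129.00
  $3,282.40 + 22.4% × ($77,129.00 − $38,400.00) = $3,282.40 + 22.4% × $38,729.00 = $11,957.70
Retirement Security Contribution: 8% × $79,209.00 = $6,336.72
Total withheld: $11,957.70 + $6,336.72 = $18,294.42
Net pay: $79,209.00 − $18,294.42 = $60,914.58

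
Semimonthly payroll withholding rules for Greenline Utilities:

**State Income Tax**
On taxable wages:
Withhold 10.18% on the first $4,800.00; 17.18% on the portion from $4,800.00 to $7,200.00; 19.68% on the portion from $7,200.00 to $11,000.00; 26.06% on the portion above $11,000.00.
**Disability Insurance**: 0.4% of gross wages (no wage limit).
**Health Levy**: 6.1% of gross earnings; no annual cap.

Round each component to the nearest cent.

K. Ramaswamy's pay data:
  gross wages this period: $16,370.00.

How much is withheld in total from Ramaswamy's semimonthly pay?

$4,112.27

State Income Tax: taxable = $16,370.00
  $1,648.80 + 26.06% × ($16,370.00 − $11,000.00) = $1,648.80 + 26.06% × $5,370.00 = $3,048.22
Disability Insurance: 0.4% × $16,370.00 = $65.48
Health Levy: 6.1% × $16,370.00 = $998.57
Total: $3,048.22 + $65.48 + $998.57 = $4,112.27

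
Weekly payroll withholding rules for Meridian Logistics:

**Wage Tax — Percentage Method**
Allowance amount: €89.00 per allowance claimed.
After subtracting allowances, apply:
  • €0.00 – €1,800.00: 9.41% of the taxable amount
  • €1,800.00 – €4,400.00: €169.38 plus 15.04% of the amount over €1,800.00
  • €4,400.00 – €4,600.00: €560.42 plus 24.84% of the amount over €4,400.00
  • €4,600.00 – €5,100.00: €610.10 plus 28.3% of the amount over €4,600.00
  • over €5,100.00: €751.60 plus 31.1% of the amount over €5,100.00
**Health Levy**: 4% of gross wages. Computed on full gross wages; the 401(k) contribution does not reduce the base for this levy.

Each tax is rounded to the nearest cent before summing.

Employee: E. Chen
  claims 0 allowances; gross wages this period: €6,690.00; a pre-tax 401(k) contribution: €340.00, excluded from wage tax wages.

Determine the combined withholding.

€1,407.95

Wage Tax: taxable = €6,690.00 − €340.00 = €6,350.00
  €751.60 + 31.1% × (€6,350.00 − €5,100.00) = €751.60 + 31.1% × €1,250.00 = €1,140.35
Health Levy: 4% × €6,690.00 = €267.60
Total: €1,140.35 + €267.60 = €1,407.95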